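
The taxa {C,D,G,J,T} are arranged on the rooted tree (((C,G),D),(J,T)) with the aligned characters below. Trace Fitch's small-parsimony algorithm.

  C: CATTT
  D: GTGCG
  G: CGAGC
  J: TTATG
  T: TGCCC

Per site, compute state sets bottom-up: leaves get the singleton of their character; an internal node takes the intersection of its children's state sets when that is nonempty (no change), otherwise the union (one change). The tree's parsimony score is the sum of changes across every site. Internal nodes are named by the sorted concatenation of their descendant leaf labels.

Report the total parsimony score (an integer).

[col 0] CG: children C:{C}, G:{C} ∩→ {C}; cost 0
[col 0] CDG: children CG:{C}, D:{G} ∪→ {C,G}; cost 1
[col 0] JT: children J:{T}, T:{T} ∩→ {T}; cost 0
[col 0] CDGJT: children CDG:{C,G}, JT:{T} ∪→ {C,G,T}; cost 1
[col 1] CG: children C:{A}, G:{G} ∪→ {A,G}; cost 1
[col 1] CDG: children CG:{A,G}, D:{T} ∪→ {A,G,T}; cost 1
[col 1] JT: children J:{T}, T:{G} ∪→ {G,T}; cost 1
[col 1] CDGJT: children CDG:{A,G,T}, JT:{G,T} ∩→ {G,T}; cost 0
[col 2] CG: children C:{T}, G:{A} ∪→ {A,T}; cost 1
[col 2] CDG: children CG:{A,T}, D:{G} ∪→ {A,G,T}; cost 1
[col 2] JT: children J:{A}, T:{C} ∪→ {A,C}; cost 1
[col 2] CDGJT: children CDG:{A,G,T}, JT:{A,C} ∩→ {A}; cost 0
[col 3] CG: children C:{T}, G:{G} ∪→ {G,T}; cost 1
[col 3] CDG: children CG:{G,T}, D:{C} ∪→ {C,G,T}; cost 1
[col 3] JT: children J:{T}, T:{C} ∪→ {C,T}; cost 1
[col 3] CDGJT: children CDG:{C,G,T}, JT:{C,T} ∩→ {C,T}; cost 0
[col 4] CG: children C:{T}, G:{C} ∪→ {C,T}; cost 1
[col 4] CDG: children CG:{C,T}, D:{G} ∪→ {C,G,T}; cost 1
[col 4] JT: children J:{G}, T:{C} ∪→ {C,G}; cost 1
[col 4] CDGJT: children CDG:{C,G,T}, JT:{C,G} ∩→ {C,G}; cost 0
per-site changes: [2, 3, 3, 3, 3]; total = 14

14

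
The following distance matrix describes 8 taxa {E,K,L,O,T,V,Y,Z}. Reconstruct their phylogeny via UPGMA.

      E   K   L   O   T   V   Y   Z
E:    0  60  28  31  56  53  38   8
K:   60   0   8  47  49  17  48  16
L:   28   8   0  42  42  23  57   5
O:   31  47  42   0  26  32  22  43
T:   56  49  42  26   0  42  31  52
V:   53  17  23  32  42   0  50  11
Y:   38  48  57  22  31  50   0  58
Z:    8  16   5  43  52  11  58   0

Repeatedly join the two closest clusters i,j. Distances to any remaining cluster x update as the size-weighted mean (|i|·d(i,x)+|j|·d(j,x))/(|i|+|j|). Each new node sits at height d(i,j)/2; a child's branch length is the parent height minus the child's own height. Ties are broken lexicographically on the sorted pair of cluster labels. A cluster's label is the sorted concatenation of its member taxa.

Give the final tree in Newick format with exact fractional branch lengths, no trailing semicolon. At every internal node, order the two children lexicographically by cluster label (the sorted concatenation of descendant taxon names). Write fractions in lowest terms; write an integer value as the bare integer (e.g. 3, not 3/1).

iteration 1: select L,Z (d=5); attach at lengths (5/2, 5/2); label the merged cluster LZ
  updated: d(E,LZ)=18, d(K,LZ)=12, d(LZ,O)=85/2, d(LZ,T)=47, d(LZ,V)=17, d(LZ,Y)=115/2
iteration 2: select K,LZ (d=12); attach at lengths (6, 7/2); label the merged cluster KLZ
  updated: d(E,KLZ)=32, d(KLZ,O)=44, d(KLZ,T)=143/3, d(KLZ,V)=17, d(KLZ,Y)=163/3
iteration 3: select KLZ,V (d=17); attach at lengths (5/2, 17/2); label the merged cluster KLVZ
  updated: d(E,KLVZ)=149/4, d(KLVZ,O)=41, d(KLVZ,T)=185/4, d(KLVZ,Y)=213/4
iteration 4: select O,Y (d=22); attach at lengths (11, 11); label the merged cluster OY
  updated: d(E,OY)=69/2, d(KLVZ,OY)=377/8, d(OY,T)=57/2
iteration 5: select OY,T (d=57/2); attach at lengths (13/4, 57/4); label the merged cluster OTY
  updated: d(E,OTY)=125/3, d(KLVZ,OTY)=281/6
iteration 6: select E,KLVZ (d=149/4); attach at lengths (149/8, 81/8); label the merged cluster EKLVZ
  updated: d(EKLVZ,OTY)=229/5
iteration 7: select EKLVZ,OTY (d=229/5); attach at lengths (171/40, 173/20); label the merged cluster EKLOTVYZ
final tree: ((E:149/8,((K:6,(L:5/2,Z:5/2):7/2):5/2,V:17/2):81/8):171/40,((O:11,Y:11):13/4,T:57/4):173/20)
total length: 4267/40

((E:149/8,((K:6,(L:5/2,Z:5/2):7/2):5/2,V:17/2):81/8):171/40,((O:11,Y:11):13/4,T:57/4):173/20)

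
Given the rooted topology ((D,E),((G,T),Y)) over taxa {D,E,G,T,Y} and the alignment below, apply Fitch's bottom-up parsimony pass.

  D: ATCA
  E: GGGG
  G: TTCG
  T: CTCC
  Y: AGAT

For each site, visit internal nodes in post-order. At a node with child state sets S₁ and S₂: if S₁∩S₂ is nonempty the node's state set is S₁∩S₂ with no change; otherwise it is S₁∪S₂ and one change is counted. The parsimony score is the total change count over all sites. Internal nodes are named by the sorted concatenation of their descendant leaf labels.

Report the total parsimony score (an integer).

10

[col 0] DE: children D:{A}, E:{G} ∪→ {A,G}; cost 1
[col 0] GT: children G:{T}, T:{C} ∪→ {C,T}; cost 1
[col 0] GTY: children GT:{C,T}, Y:{A} ∪→ {A,C,T}; cost 1
[col 0] DEGTY: children DE:{A,G}, GTY:{A,C,T} ∩→ {A}; cost 0
[col 1] DE: children D:{T}, E:{G} ∪→ {G,T}; cost 1
[col 1] GT: children G:{T}, T:{T} ∩→ {T}; cost 0
[col 1] GTY: children GT:{T}, Y:{G} ∪→ {G,T}; cost 1
[col 1] DEGTY: children DE:{G,T}, GTY:{G,T} ∩→ {G,T}; cost 0
[col 2] DE: children D:{C}, E:{G} ∪→ {C,G}; cost 1
[col 2] GT: children G:{C}, T:{C} ∩→ {C}; cost 0
[col 2] GTY: children GT:{C}, Y:{A} ∪→ {A,C}; cost 1
[col 2] DEGTY: children DE:{C,G}, GTY:{A,C} ∩→ {C}; cost 0
[col 3] DE: children D:{A}, E:{G} ∪→ {A,G}; cost 1
[col 3] GT: children G:{G}, T:{C} ∪→ {C,G}; cost 1
[col 3] GTY: children GT:{C,G}, Y:{T} ∪→ {C,G,T}; cost 1
[col 3] DEGTY: children DE:{A,G}, GTY:{C,G,T} ∩→ {G}; cost 0
per-site changes: [3, 2, 2, 3]; total = 10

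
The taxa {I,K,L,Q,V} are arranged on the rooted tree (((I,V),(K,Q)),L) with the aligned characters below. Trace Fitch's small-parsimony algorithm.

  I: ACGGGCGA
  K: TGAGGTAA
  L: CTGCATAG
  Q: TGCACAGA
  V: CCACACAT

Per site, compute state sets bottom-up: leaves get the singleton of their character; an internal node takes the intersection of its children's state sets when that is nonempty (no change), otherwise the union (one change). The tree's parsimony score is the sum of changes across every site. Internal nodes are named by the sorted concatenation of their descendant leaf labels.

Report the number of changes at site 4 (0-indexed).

IV@0: {A} ∪ {C} = {A,C} (union, +1)
KQ@0: {T} ∩ {T} = {T} (intersection, +0)
IKQV@0: {A,C} ∪ {T} = {A,C,T} (union, +1)
IKLQV@0: {A,C,T} ∩ {C} = {C} (intersection, +0)
IV@1: {C} ∩ {C} = {C} (intersection, +0)
KQ@1: {G} ∩ {G} = {G} (intersection, +0)
IKQV@1: {C} ∪ {G} = {C,G} (union, +1)
IKLQV@1: {C,G} ∪ {T} = {C,G,T} (union, +1)
IV@2: {G} ∪ {A} = {A,G} (union, +1)
KQ@2: {A} ∪ {C} = {A,C} (union, +1)
IKQV@2: {A,G} ∩ {A,C} = {A} (intersection, +0)
IKLQV@2: {A} ∪ {G} = {A,G} (union, +1)
IV@3: {G} ∪ {C} = {C,G} (union, +1)
KQ@3: {G} ∪ {A} = {A,G} (union, +1)
IKQV@3: {C,G} ∩ {A,G} = {G} (intersection, +0)
IKLQV@3: {G} ∪ {C} = {C,G} (union, +1)
IV@4: {G} ∪ {A} = {A,G} (union, +1)
KQ@4: {G} ∪ {C} = {C,G} (union, +1)
IKQV@4: {A,G} ∩ {C,G} = {G} (intersection, +0)
IKLQV@4: {G} ∪ {A} = {A,G} (union, +1)
IV@5: {C} ∩ {C} = {C} (intersection, +0)
KQ@5: {T} ∪ {A} = {A,T} (union, +1)
IKQV@5: {C} ∪ {A,T} = {A,C,T} (union, +1)
IKLQV@5: {A,C,T} ∩ {T} = {T} (intersection, +0)
IV@6: {G} ∪ {A} = {A,G} (union, +1)
KQ@6: {A} ∪ {G} = {A,G} (union, +1)
IKQV@6: {A,G} ∩ {A,G} = {A,G} (intersection, +0)
IKLQV@6: {A,G} ∩ {A} = {A} (intersection, +0)
IV@7: {A} ∪ {T} = {A,T} (union, +1)
KQ@7: {A} ∩ {A} = {A} (intersection, +0)
IKQV@7: {A,T} ∩ {A} = {A} (intersection, +0)
IKLQV@7: {A} ∪ {G} = {A,G} (union, +1)
per-site changes: [2, 2, 3, 3, 3, 2, 2, 2]; total = 19

3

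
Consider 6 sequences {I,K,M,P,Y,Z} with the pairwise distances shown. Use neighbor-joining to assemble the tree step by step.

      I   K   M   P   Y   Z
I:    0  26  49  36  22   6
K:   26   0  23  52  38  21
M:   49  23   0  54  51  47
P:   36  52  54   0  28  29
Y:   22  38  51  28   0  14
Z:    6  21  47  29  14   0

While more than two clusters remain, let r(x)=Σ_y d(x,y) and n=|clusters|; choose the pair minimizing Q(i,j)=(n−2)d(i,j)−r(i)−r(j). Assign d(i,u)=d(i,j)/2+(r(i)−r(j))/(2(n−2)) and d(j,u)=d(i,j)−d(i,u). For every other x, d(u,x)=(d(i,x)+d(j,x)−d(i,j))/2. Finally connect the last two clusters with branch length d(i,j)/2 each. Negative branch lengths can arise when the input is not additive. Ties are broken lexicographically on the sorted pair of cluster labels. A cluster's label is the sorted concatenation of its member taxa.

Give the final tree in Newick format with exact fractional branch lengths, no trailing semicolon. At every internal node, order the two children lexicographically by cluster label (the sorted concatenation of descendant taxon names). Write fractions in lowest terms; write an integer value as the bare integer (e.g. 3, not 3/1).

(((I:23/4,Z:1/4):25/8,(K:7/2,M:39/2):145/8):41/16,(P:81/4,Y:31/4):41/16)

1. join K+M (d=23, Q=-292) ⇒ KM; edges |K|=7/2, |M|=39/2
  updated: d(I,KM)=26, d(KM,P)=83/2, d(KM,Y)=33, d(KM,Z)=45/2
2. join P+Y (d=28, Q=-295/2) ⇒ PY; edges |P|=81/4, |Y|=31/4
  updated: d(I,PY)=15, d(KM,PY)=93/4, d(PY,Z)=15/2
3. join I+Z (d=6, Q=-71) ⇒ IZ; edges |I|=23/4, |Z|=1/4
  updated: d(IZ,KM)=85/4, d(IZ,PY)=33/4
4. join IZ+KM (d=85/4, Q=-211/4) ⇒ IKMZ; edges |IZ|=25/8, |KM|=145/8
  updated: d(IKMZ,PY)=41/8
5. join IKMZ+PY (d=41/8) ⇒ IKMPYZ; edges |IKMZ|=41/16, |PY|=41/16
final tree: (((I:23/4,Z:1/4):25/8,(K:7/2,M:39/2):145/8):41/16,(P:81/4,Y:31/4):41/16)
total length: 667/8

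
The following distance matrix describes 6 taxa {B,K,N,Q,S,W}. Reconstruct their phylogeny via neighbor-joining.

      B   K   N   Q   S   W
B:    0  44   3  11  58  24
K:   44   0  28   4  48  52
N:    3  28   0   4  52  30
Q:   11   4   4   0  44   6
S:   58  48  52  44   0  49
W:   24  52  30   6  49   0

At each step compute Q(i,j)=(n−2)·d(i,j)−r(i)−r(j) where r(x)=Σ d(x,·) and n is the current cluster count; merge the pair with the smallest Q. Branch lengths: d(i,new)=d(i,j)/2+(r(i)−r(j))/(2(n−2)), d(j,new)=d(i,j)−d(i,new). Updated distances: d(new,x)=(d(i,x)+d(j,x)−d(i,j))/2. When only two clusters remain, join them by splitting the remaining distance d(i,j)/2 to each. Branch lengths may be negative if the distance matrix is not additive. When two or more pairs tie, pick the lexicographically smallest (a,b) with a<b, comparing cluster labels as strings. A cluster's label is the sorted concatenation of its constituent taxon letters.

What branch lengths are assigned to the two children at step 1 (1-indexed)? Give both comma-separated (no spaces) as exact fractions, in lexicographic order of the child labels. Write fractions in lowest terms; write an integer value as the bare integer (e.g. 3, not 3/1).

35/8,-11/8

iteration 1: select B,N (d=3, Q=-245); attach at lengths (35/8, -11/8); label the merged cluster BN
  updated: d(BN,K)=69/2, d(BN,Q)=6, d(BN,S)=107/2, d(BN,W)=51/2
iteration 2: select K,S (d=48, Q=-189); attach at lengths (44/3, 100/3); label the merged cluster KS
  updated: d(BN,KS)=20, d(KS,Q)=0, d(KS,W)=53/2
iteration 3: select BN,W (d=51/2, Q=-117/2); attach at lengths (89/8, 115/8); label the merged cluster BNW
  updated: d(BNW,KS)=21/2, d(BNW,Q)=-27/4
iteration 4: select BNW,KS (d=21/2, Q=-15/4); attach at lengths (15/8, 69/8); label the merged cluster BKNSW
  updated: d(BKNSW,Q)=-69/8
iteration 5: select BKNSW,Q (d=-69/8); attach at lengths (-69/16, -69/16); label the merged cluster BKNQSW
final tree: ((((B:35/8,N:-11/8):89/8,W:115/8):15/8,(K:44/3,S:100/3):69/8):-69/16,Q:-69/16)
total length: 627/8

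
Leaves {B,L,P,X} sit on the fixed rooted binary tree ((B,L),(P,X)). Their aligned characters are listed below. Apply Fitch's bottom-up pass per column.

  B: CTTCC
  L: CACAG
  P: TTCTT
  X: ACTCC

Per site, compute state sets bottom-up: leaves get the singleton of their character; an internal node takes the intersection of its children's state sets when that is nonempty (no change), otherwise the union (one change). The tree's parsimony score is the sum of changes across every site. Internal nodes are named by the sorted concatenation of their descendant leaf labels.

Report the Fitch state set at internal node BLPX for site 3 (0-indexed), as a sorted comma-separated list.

[col 0] BL: children B:{C}, L:{C} ∩→ {C}; cost 0
[col 0] PX: children P:{T}, X:{A} ∪→ {A,T}; cost 1
[col 0] BLPX: children BL:{C}, PX:{A,T} ∪→ {A,C,T}; cost 1
[col 1] BL: children B:{T}, L:{A} ∪→ {A,T}; cost 1
[col 1] PX: children P:{T}, X:{C} ∪→ {C,T}; cost 1
[col 1] BLPX: children BL:{A,T}, PX:{C,T} ∩→ {T}; cost 0
[col 2] BL: children B:{T}, L:{C} ∪→ {C,T}; cost 1
[col 2] PX: children P:{C}, X:{T} ∪→ {C,T}; cost 1
[col 2] BLPX: children BL:{C,T}, PX:{C,T} ∩→ {C,T}; cost 0
[col 3] BL: children B:{C}, L:{A} ∪→ {A,C}; cost 1
[col 3] PX: children P:{T}, X:{C} ∪→ {C,T}; cost 1
[col 3] BLPX: children BL:{A,C}, PX:{C,T} ∩→ {C}; cost 0
[col 4] BL: children B:{C}, L:{G} ∪→ {C,G}; cost 1
[col 4] PX: children P:{T}, X:{C} ∪→ {C,T}; cost 1
[col 4] BLPX: children BL:{C,G}, PX:{C,T} ∩→ {C}; cost 0
per-site changes: [2, 2, 2, 2, 2]; total = 10

C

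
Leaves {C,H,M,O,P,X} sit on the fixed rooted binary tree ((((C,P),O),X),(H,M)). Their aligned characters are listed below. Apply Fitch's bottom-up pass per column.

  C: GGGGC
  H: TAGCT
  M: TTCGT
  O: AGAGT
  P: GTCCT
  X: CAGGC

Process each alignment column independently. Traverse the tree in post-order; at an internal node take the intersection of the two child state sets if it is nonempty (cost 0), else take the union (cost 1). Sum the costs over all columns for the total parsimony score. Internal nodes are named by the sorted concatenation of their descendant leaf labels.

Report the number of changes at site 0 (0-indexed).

CP@0: {G} ∩ {G} = {G} (intersection, +0)
COP@0: {G} ∪ {A} = {A,G} (union, +1)
COPX@0: {A,G} ∪ {C} = {A,C,G} (union, +1)
HM@0: {T} ∩ {T} = {T} (intersection, +0)
CHMOPX@0: {A,C,G} ∪ {T} = {A,C,G,T} (union, +1)
CP@1: {G} ∪ {T} = {G,T} (union, +1)
COP@1: {G,T} ∩ {G} = {G} (intersection, +0)
COPX@1: {G} ∪ {A} = {A,G} (union, +1)
HM@1: {A} ∪ {T} = {A,T} (union, +1)
CHMOPX@1: {A,G} ∩ {A,T} = {A} (intersection, +0)
CP@2: {G} ∪ {C} = {C,G} (union, +1)
COP@2: {C,G} ∪ {A} = {A,C,G} (union, +1)
COPX@2: {A,C,G} ∩ {G} = {G} (intersection, +0)
HM@2: {G} ∪ {C} = {C,G} (union, +1)
CHMOPX@2: {G} ∩ {C,G} = {G} (intersection, +0)
CP@3: {G} ∪ {C} = {C,G} (union, +1)
COP@3: {C,G} ∩ {G} = {G} (intersection, +0)
COPX@3: {G} ∩ {G} = {G} (intersection, +0)
HM@3: {C} ∪ {G} = {C,G} (union, +1)
CHMOPX@3: {G} ∩ {C,G} = {G} (intersection, +0)
CP@4: {C} ∪ {T} = {C,T} (union, +1)
COP@4: {C,T} ∩ {T} = {T} (intersection, +0)
COPX@4: {T} ∪ {C} = {C,T} (union, +1)
HM@4: {T} ∩ {T} = {T} (intersection, +0)
CHMOPX@4: {C,T} ∩ {T} = {T} (intersection, +0)
per-site changes: [3, 3, 3, 2, 2]; total = 13

3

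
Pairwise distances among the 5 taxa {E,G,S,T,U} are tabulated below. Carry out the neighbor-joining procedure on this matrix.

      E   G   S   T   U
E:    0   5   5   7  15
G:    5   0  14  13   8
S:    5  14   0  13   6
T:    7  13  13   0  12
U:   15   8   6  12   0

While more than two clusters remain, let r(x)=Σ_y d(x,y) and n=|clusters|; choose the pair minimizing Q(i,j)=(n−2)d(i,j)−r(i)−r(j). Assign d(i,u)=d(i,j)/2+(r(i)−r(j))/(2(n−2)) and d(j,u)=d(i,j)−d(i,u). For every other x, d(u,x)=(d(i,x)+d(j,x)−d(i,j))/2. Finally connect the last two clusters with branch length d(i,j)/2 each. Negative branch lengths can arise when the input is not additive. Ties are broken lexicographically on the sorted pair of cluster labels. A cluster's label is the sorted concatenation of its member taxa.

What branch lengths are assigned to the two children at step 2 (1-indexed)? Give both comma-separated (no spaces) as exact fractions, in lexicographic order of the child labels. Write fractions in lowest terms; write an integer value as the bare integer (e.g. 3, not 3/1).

1. join S+U (d=6, Q=-61) ⇒ SU; edges |S|=5/2, |U|=7/2
  updated: d(E,SU)=7, d(G,SU)=8, d(SU,T)=19/2
2. join E+G (d=5, Q=-35) ⇒ EG; edges |E|=3/4, |G|=17/4
  updated: d(EG,SU)=5, d(EG,T)=15/2
3. join EG+SU (d=5, Q=-22) ⇒ EGSU; edges |EG|=3/2, |SU|=7/2
  updated: d(EGSU,T)=6
4. join EGSU+T (d=6) ⇒ EGSTU; edges |EGSU|=3, |T|=3
final tree: (((E:3/4,G:17/4):3/2,(S:5/2,U:7/2):7/2):3,T:3)
total length: 22

3/4,17/4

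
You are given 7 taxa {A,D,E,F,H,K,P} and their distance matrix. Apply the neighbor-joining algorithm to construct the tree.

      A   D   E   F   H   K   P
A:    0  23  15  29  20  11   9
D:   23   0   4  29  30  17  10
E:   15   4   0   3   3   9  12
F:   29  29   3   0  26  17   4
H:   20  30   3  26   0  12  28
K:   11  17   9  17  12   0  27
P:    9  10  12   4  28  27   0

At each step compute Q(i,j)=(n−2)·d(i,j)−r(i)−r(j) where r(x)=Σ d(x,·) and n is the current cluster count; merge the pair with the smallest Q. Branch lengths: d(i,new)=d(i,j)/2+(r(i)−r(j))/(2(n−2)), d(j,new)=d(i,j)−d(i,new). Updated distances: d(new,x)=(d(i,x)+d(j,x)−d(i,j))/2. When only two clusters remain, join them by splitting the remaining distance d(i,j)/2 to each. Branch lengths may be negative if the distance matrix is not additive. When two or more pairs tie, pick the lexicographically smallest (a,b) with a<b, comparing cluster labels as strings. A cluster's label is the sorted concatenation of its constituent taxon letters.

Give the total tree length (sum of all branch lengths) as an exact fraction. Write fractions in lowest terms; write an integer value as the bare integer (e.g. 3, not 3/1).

step 1: merge (F,P) at d=4, Q=-178; branch lengths F→19/5, P→1/5; new cluster FP
  updated: d(A,FP)=17, d(D,FP)=35/2, d(E,FP)=11/2, d(FP,H)=25, d(FP,K)=20
step 2: merge (E,H) at d=3, Q=-229/2; branch lengths E→-83/16, H→131/16; new cluster EH
  updated: d(A,EH)=16, d(D,EH)=31/2, d(EH,FP)=55/4, d(EH,K)=9
step 3: merge (A,K) at d=11, Q=-91; branch lengths A→43/6, K→23/6; new cluster AK
  updated: d(AK,D)=29/2, d(AK,EH)=7, d(AK,FP)=13
step 4: merge (AK,EH) at d=7, Q=-227/4; branch lengths AK→49/16, EH→63/16; new cluster AEHK
  updated: d(AEHK,D)=23/2, d(AEHK,FP)=79/8
step 5: merge (AEHK,D) at d=23/2, Q=-311/8; branch lengths AEHK→31/16, D→153/16; new cluster ADEHK
  updated: d(ADEHK,FP)=127/16
step 6: merge (ADEHK,FP) at d=127/16; branch lengths ADEHK→127/32, FP→127/32; new cluster ADEFHKP
final tree: ((((A:43/6,K:23/6):49/16,(E:-83/16,H:131/16):63/16):31/16,D:153/16):127/32,(F:19/5,P:1/5):127/32)
total length: 711/16

711/16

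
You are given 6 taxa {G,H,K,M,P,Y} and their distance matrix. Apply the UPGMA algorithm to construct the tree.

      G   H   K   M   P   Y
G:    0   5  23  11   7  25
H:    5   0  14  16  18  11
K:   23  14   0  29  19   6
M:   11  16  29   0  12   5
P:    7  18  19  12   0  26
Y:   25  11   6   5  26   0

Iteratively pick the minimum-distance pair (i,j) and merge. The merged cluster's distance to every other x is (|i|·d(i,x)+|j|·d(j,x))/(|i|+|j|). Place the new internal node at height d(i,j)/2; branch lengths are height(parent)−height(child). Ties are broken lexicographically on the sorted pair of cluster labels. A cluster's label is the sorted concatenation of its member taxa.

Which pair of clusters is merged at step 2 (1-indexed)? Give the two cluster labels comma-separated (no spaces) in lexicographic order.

M,Y

iteration 1: select G,H (d=5); attach at lengths (5/2, 5/2); label the merged cluster GH
  updated: d(GH,K)=37/2, d(GH,M)=27/2, d(GH,P)=25/2, d(GH,Y)=18
iteration 2: select M,Y (d=5); attach at lengths (5/2, 5/2); label the merged cluster MY
  updated: d(GH,MY)=63/4, d(K,MY)=35/2, d(MY,P)=19
iteration 3: select GH,P (d=25/2); attach at lengths (15/4, 25/4); label the merged cluster GHP
  updated: d(GHP,K)=56/3, d(GHP,MY)=101/6
iteration 4: select GHP,MY (d=101/6); attach at lengths (13/6, 71/12); label the merged cluster GHMPY
  updated: d(GHMPY,K)=91/5
iteration 5: select GHMPY,K (d=91/5); attach at lengths (41/60, 91/10); label the merged cluster GHKMPY
final tree: ((((G:5/2,H:5/2):15/4,P:25/4):13/6,(M:5/2,Y:5/2):71/12):41/60,K:91/10)
total length: 568/15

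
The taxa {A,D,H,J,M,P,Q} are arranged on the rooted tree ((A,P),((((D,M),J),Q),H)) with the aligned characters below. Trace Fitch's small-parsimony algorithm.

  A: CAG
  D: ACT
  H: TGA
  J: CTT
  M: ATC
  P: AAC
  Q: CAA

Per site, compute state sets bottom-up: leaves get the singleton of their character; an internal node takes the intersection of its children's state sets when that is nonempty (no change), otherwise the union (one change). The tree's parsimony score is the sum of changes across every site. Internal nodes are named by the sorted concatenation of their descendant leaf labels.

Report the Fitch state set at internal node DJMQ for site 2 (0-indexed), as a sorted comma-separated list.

[col 0] AP: children A:{C}, P:{A} ∪→ {A,C}; cost 1
[col 0] DM: children D:{A}, M:{A} ∩→ {A}; cost 0
[col 0] DJM: children DM:{A}, J:{C} ∪→ {A,C}; cost 1
[col 0] DJMQ: children DJM:{A,C}, Q:{C} ∩→ {C}; cost 0
[col 0] DHJMQ: children DJMQ:{C}, H:{T} ∪→ {C,T}; cost 1
[col 0] ADHJMPQ: children AP:{A,C}, DHJMQ:{C,T} ∩→ {C}; cost 0
[col 1] AP: children A:{A}, P:{A} ∩→ {A}; cost 0
[col 1] DM: children D:{C}, M:{T} ∪→ {C,T}; cost 1
[col 1] DJM: children DM:{C,T}, J:{T} ∩→ {T}; cost 0
[col 1] DJMQ: children DJM:{T}, Q:{A} ∪→ {A,T}; cost 1
[col 1] DHJMQ: children DJMQ:{A,T}, H:{G} ∪→ {A,G,T}; cost 1
[col 1] ADHJMPQ: children AP:{A}, DHJMQ:{A,G,T} ∩→ {A}; cost 0
[col 2] AP: children A:{G}, P:{C} ∪→ {C,G}; cost 1
[col 2] DM: children D:{T}, M:{C} ∪→ {C,T}; cost 1
[col 2] DJM: children DM:{C,T}, J:{T} ∩→ {T}; cost 0
[col 2] DJMQ: children DJM:{T}, Q:{A} ∪→ {A,T}; cost 1
[col 2] DHJMQ: children DJMQ:{A,T}, H:{A} ∩→ {A}; cost 0
[col 2] ADHJMPQ: children AP:{C,G}, DHJMQ:{A} ∪→ {A,C,G}; cost 1
per-site changes: [3, 3, 4]; total = 10

A,T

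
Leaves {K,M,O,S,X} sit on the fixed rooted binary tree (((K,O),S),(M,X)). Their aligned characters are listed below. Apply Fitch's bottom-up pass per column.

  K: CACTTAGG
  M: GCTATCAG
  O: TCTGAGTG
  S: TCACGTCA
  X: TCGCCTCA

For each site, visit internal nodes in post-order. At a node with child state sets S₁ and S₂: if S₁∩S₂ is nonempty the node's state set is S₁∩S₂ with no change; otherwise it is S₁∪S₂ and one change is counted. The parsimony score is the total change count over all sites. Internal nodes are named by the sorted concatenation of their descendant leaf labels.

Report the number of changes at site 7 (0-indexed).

[col 0] KO: children K:{C}, O:{T} ∪→ {C,T}; cost 1
[col 0] KOS: children KO:{C,T}, S:{T} ∩→ {T}; cost 0
[col 0] MX: children M:{G}, X:{T} ∪→ {G,T}; cost 1
[col 0] KMOSX: children KOS:{T}, MX:{G,T} ∩→ {T}; cost 0
[col 1] KO: children K:{A}, O:{C} ∪→ {A,C}; cost 1
[col 1] KOS: children KO:{A,C}, S:{C} ∩→ {C}; cost 0
[col 1] MX: children M:{C}, X:{C} ∩→ {C}; cost 0
[col 1] KMOSX: children KOS:{C}, MX:{C} ∩→ {C}; cost 0
[col 2] KO: children K:{C}, O:{T} ∪→ {C,T}; cost 1
[col 2] KOS: children KO:{C,T}, S:{A} ∪→ {A,C,T}; cost 1
[col 2] MX: children M:{T}, X:{G} ∪→ {G,T}; cost 1
[col 2] KMOSX: children KOS:{A,C,T}, MX:{G,T} ∩→ {T}; cost 0
[col 3] KO: children K:{T}, O:{G} ∪→ {G,T}; cost 1
[col 3] KOS: children KO:{G,T}, S:{C} ∪→ {C,G,T}; cost 1
[col 3] MX: children M:{A}, X:{C} ∪→ {A,C}; cost 1
[col 3] KMOSX: children KOS:{C,G,T}, MX:{A,C} ∩→ {C}; cost 0
[col 4] KO: children K:{T}, O:{A} ∪→ {A,T}; cost 1
[col 4] KOS: children KO:{A,T}, S:{G} ∪→ {A,G,T}; cost 1
[col 4] MX: children M:{T}, X:{C} ∪→ {C,T}; cost 1
[col 4] KMOSX: children KOS:{A,G,T}, MX:{C,T} ∩→ {T}; cost 0
[col 5] KO: children K:{A}, O:{G} ∪→ {A,G}; cost 1
[col 5] KOS: children KO:{A,G}, S:{T} ∪→ {A,G,T}; cost 1
[col 5] MX: children M:{C}, X:{T} ∪→ {C,T}; cost 1
[col 5] KMOSX: children KOS:{A,G,T}, MX:{C,T} ∩→ {T}; cost 0
[col 6] KO: children K:{G}, O:{T} ∪→ {G,T}; cost 1
[col 6] KOS: children KO:{G,T}, S:{C} ∪→ {C,G,T}; cost 1
[col 6] MX: children M:{A}, X:{C} ∪→ {A,C}; cost 1
[col 6] KMOSX: children KOS:{C,G,T}, MX:{A,C} ∩→ {C}; cost 0
[col 7] KO: children K:{G}, O:{G} ∩→ {G}; cost 0
[col 7] KOS: children KO:{G}, S:{A} ∪→ {A,G}; cost 1
[col 7] MX: children M:{G}, X:{A} ∪→ {A,G}; cost 1
[col 7] KMOSX: children KOS:{A,G}, MX:{A,G} ∩→ {A,G}; cost 0
per-site changes: [2, 1, 3, 3, 3, 3, 3, 2]; total = 20

2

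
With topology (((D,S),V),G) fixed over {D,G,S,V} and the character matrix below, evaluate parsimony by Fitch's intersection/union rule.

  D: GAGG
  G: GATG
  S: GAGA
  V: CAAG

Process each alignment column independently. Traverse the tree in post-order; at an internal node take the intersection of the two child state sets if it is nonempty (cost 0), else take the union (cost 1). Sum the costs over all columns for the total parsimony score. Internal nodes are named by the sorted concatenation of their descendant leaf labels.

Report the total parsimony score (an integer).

DS@0: {G} ∩ {G} = {G} (intersection, +0)
DSV@0: {G} ∪ {C} = {C,G} (union, +1)
DGSV@0: {C,G} ∩ {G} = {G} (intersection, +0)
DS@1: {A} ∩ {A} = {A} (intersection, +0)
DSV@1: {A} ∩ {A} = {A} (intersection, +0)
DGSV@1: {A} ∩ {A} = {A} (intersection, +0)
DS@2: {G} ∩ {G} = {G} (intersection, +0)
DSV@2: {G} ∪ {A} = {A,G} (union, +1)
DGSV@2: {A,G} ∪ {T} = {A,G,T} (union, +1)
DS@3: {G} ∪ {A} = {A,G} (union, +1)
DSV@3: {A,G} ∩ {G} = {G} (intersection, +0)
DGSV@3: {G} ∩ {G} = {G} (intersection, +0)
per-site changes: [1, 0, 2, 1]; total = 4

4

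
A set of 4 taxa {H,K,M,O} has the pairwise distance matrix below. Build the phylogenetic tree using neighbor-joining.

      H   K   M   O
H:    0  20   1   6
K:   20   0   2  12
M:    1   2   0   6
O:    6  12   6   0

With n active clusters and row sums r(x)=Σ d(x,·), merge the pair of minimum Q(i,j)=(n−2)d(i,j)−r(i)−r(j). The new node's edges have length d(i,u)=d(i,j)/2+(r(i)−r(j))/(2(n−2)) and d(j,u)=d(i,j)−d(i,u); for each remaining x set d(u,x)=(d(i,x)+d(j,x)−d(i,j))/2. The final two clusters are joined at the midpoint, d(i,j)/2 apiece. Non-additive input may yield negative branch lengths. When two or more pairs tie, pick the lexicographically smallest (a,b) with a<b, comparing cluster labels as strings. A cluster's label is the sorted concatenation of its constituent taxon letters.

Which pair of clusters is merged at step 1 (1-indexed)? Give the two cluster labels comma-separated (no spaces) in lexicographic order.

1. join H+O (d=6, Q=-39) ⇒ HO; edges |H|=15/4, |O|=9/4
  updated: d(HO,K)=13, d(HO,M)=1/2
2. join HO+K (d=13, Q=-31/2) ⇒ HKO; edges |HO|=23/4, |K|=29/4
  updated: d(HKO,M)=-21/4
3. join HKO+M (d=-21/4) ⇒ HKMO; edges |HKO|=-21/8, |M|=-21/8
final tree: (((H:15/4,O:9/4):23/4,K:29/4):-21/8,M:-21/8)
total length: 55/4

H,O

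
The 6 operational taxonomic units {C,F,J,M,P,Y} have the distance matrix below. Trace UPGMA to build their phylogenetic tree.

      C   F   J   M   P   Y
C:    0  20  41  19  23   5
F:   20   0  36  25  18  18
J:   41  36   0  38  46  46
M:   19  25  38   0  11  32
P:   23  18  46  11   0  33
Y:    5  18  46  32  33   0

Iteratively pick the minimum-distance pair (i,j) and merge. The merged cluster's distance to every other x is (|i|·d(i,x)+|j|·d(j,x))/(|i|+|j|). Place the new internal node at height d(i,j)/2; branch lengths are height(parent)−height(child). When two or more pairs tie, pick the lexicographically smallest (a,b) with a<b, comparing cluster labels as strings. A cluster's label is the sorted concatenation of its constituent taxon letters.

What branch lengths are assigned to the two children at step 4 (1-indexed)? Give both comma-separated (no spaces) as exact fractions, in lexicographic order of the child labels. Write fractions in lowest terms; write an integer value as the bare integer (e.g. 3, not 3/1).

1. join C+Y (d=5) ⇒ CY; edges |C|=5/2, |Y|=5/2
  updated: d(CY,F)=19, d(CY,J)=87/2, d(CY,M)=51/2, d(CY,P)=28
2. join M+P (d=11) ⇒ MP; edges |M|=11/2, |P|=11/2
  updated: d(CY,MP)=107/4, d(F,MP)=43/2, d(J,MP)=42
3. join CY+F (d=19) ⇒ CFY; edges |CY|=7, |F|=19/2
  updated: d(CFY,J)=41, d(CFY,MP)=25
4. join CFY+MP (d=25) ⇒ CFMPY; edges |CFY|=3, |MP|=7
  updated: d(CFMPY,J)=207/5
5. join CFMPY+J (d=207/5) ⇒ CFJMPY; edges |CFMPY|=41/5, |J|=207/10
final tree: ((((C:5/2,Y:5/2):7,F:19/2):3,(M:11/2,P:11/2):7):41/5,J:207/10)
total length: 357/5

3,7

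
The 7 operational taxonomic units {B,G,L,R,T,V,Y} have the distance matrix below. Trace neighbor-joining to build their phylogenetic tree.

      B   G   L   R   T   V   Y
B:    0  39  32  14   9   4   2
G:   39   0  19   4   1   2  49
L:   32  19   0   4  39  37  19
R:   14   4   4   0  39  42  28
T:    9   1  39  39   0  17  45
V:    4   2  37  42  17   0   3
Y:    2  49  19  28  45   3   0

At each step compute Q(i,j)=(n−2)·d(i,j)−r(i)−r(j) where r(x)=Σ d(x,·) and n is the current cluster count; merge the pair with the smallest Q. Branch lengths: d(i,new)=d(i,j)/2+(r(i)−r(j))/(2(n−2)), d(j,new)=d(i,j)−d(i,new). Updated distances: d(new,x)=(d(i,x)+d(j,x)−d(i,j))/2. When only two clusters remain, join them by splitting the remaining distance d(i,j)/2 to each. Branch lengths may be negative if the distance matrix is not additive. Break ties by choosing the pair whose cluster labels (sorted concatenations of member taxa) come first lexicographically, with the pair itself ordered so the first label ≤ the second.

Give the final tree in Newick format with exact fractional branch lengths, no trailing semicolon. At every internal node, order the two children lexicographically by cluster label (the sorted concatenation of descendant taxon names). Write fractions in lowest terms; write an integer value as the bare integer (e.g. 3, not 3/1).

iteration 1: select L,R (d=4, Q=-261); attach at lengths (39/10, 1/10); label the merged cluster LR
  updated: d(B,LR)=21, d(G,LR)=19/2, d(LR,T)=37, d(LR,V)=75/2, d(LR,Y)=43/2
iteration 2: select G,T (d=1, Q=-411/2); attach at lengths (-9/16, 25/16); label the merged cluster GT
  updated: d(B,GT)=47/2, d(GT,LR)=91/4, d(GT,V)=9, d(GT,Y)=93/2
iteration 3: select GT,LR (d=91/4, Q=-545/4); attach at lengths (269/24, 277/24); label the merged cluster GLRT
  updated: d(B,GLRT)=87/8, d(GLRT,V)=95/8, d(GLRT,Y)=181/8
iteration 4: select B,GLRT (d=87/8, Q=-81/2); attach at lengths (-27/16, 201/16); label the merged cluster BGLRT
  updated: d(BGLRT,V)=5/2, d(BGLRT,Y)=55/8
iteration 5: select BGLRT,V (d=5/2, Q=-99/8); attach at lengths (51/16, -11/16); label the merged cluster BGLRTV
  updated: d(BGLRTV,Y)=59/16
iteration 6: select BGLRTV,Y (d=59/16); attach at lengths (59/32, 59/32); label the merged cluster BGLRTVY
final tree: (((B:-27/16,((G:-9/16,T:25/16):269/24,(L:39/10,R:1/10):277/24):201/16):51/16,V:-11/16):59/32,Y:59/32)
total length: 717/16

(((B:-27/16,((G:-9/16,T:25/16):269/24,(L:39/10,R:1/10):277/24):201/16):51/16,V:-11/16):59/32,Y:59/32)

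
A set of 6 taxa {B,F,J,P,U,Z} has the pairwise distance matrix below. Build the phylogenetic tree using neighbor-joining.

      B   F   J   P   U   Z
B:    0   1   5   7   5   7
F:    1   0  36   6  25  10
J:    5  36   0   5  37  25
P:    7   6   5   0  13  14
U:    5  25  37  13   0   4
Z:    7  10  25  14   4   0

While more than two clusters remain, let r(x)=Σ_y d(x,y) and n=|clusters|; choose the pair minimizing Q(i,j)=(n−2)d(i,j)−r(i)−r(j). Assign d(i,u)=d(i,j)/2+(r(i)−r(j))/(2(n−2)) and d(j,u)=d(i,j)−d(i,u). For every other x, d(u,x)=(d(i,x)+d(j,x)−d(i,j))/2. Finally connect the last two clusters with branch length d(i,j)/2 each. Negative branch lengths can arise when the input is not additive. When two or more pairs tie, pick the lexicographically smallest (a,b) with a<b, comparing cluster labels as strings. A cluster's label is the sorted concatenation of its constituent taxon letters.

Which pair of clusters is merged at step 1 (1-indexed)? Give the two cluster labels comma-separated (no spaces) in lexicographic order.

J,P

iteration 1: select J,P (d=5, Q=-133); attach at lengths (83/8, -43/8); label the merged cluster JP
  updated: d(B,JP)=7/2, d(F,JP)=37/2, d(JP,U)=45/2, d(JP,Z)=17
iteration 2: select U,Z (d=4, Q=-165/2); attach at lengths (61/12, -13/12); label the merged cluster UZ
  updated: d(B,UZ)=4, d(F,UZ)=31/2, d(JP,UZ)=71/4
iteration 3: select B,F (d=1, Q=-83/2); attach at lengths (-49/8, 57/8); label the merged cluster BF
  updated: d(BF,JP)=21/2, d(BF,UZ)=37/4
iteration 4: select BF,JP (d=21/2, Q=-75/2); attach at lengths (1, 19/2); label the merged cluster BFJP
  updated: d(BFJP,UZ)=33/4
iteration 5: select BFJP,UZ (d=33/4); attach at lengths (33/8, 33/8); label the merged cluster BFJPUZ
final tree: (((B:-49/8,F:57/8):1,(J:83/8,P:-43/8):19/2):33/8,(U:61/12,Z:-13/12):33/8)
total length: 115/4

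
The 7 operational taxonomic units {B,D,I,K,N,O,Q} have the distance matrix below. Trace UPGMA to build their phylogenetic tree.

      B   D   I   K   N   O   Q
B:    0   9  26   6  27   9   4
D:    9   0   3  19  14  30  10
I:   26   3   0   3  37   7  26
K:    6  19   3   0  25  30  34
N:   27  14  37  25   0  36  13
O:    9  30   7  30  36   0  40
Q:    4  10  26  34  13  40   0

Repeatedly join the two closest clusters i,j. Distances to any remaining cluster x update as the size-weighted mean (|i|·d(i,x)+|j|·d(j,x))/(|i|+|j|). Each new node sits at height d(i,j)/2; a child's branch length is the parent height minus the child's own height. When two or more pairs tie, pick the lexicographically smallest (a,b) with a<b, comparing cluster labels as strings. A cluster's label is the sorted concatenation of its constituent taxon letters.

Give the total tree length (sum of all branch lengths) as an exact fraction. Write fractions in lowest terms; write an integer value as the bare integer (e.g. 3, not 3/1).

3311/60

1. join D+I (d=3) ⇒ DI; edges |D|=3/2, |I|=3/2
  updated: d(B,DI)=35/2, d(DI,K)=11, d(DI,N)=51/2, d(DI,O)=37/2, d(DI,Q)=18
2. join B+Q (d=4) ⇒ BQ; edges |B|=2, |Q|=2
  updated: d(BQ,DI)=71/4, d(BQ,K)=20, d(BQ,N)=20, d(BQ,O)=49/2
3. join DI+K (d=11) ⇒ DIK; edges |DI|=4, |K|=11/2
  updated: d(BQ,DIK)=37/2, d(DIK,N)=76/3, d(DIK,O)=67/3
4. join BQ+DIK (d=37/2) ⇒ BDIKQ; edges |BQ|=29/4, |DIK|=15/4
  updated: d(BDIKQ,N)=116/5, d(BDIKQ,O)=116/5
5. join BDIKQ+N (d=116/5) ⇒ BDIKNQ; edges |BDIKQ|=47/20, |N|=58/5
  updated: d(BDIKNQ,O)=76/3
6. join BDIKNQ+O (d=76/3) ⇒ BDIKNOQ; edges |BDIKNQ|=16/15, |O|=38/3
final tree: ((((B:2,Q:2):29/4,((D:3/2,I:3/2):4,K:11/2):15/4):47/20,N:58/5):16/15,O:38/3)
total length: 3311/60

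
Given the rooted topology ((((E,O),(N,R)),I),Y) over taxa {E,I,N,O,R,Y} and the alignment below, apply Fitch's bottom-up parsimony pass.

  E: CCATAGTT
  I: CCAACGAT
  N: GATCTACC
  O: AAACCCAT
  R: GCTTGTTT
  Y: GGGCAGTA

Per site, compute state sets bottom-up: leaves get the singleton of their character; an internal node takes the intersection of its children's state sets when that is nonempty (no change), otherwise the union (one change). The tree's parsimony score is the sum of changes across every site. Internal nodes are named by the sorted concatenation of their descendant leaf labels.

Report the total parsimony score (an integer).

EO@0: {C} ∪ {A} = {A,C} (union, +1)
NR@0: {G} ∩ {G} = {G} (intersection, +0)
ENOR@0: {A,C} ∪ {G} = {A,C,G} (union, +1)
EINOR@0: {A,C,G} ∩ {C} = {C} (intersection, +0)
EINORY@0: {C} ∪ {G} = {C,G} (union, +1)
EO@1: {C} ∪ {A} = {A,C} (union, +1)
NR@1: {A} ∪ {C} = {A,C} (union, +1)
ENOR@1: {A,C} ∩ {A,C} = {A,C} (intersection, +0)
EINOR@1: {A,C} ∩ {C} = {C} (intersection, +0)
EINORY@1: {C} ∪ {G} = {C,G} (union, +1)
EO@2: {A} ∩ {A} = {A} (intersection, +0)
NR@2: {T} ∩ {T} = {T} (intersection, +0)
ENOR@2: {A} ∪ {T} = {A,T} (union, +1)
EINOR@2: {A,T} ∩ {A} = {A} (intersection, +0)
EINORY@2: {A} ∪ {G} = {A,G} (union, +1)
EO@3: {T} ∪ {C} = {C,T} (union, +1)
NR@3: {C} ∪ {T} = {C,T} (union, +1)
ENOR@3: {C,T} ∩ {C,T} = {C,T} (intersection, +0)
EINOR@3: {C,T} ∪ {A} = {A,C,T} (union, +1)
EINORY@3: {A,C,T} ∩ {C} = {C} (intersection, +0)
EO@4: {A} ∪ {C} = {A,C} (union, +1)
NR@4: {T} ∪ {G} = {G,T} (union, +1)
ENOR@4: {A,C} ∪ {G,T} = {A,C,G,T} (union, +1)
EINOR@4: {A,C,G,T} ∩ {C} = {C} (intersection, +0)
EINORY@4: {C} ∪ {A} = {A,C} (union, +1)
EO@5: {G} ∪ {C} = {C,G} (union, +1)
NR@5: {A} ∪ {T} = {A,T} (union, +1)
ENOR@5: {C,G} ∪ {A,T} = {A,C,G,T} (union, +1)
EINOR@5: {A,C,G,T} ∩ {G} = {G} (intersection, +0)
EINORY@5: {G} ∩ {G} = {G} (intersection, +0)
EO@6: {T} ∪ {A} = {A,T} (union, +1)
NR@6: {C} ∪ {T} = {C,T} (union, +1)
ENOR@6: {A,T} ∩ {C,T} = {T} (intersection, +0)
EINOR@6: {T} ∪ {A} = {A,T} (union, +1)
EINORY@6: {A,T} ∩ {T} = {T} (intersection, +0)
EO@7: {T} ∩ {T} = {T} (intersection, +0)
NR@7: {C} ∪ {T} = {C,T} (union, +1)
ENOR@7: {T} ∩ {C,T} = {T} (intersection, +0)
EINOR@7: {T} ∩ {T} = {T} (intersection, +0)
EINORY@7: {T} ∪ {A} = {A,T} (union, +1)
per-site changes: [3, 3, 2, 3, 4, 3, 3, 2]; total = 23

23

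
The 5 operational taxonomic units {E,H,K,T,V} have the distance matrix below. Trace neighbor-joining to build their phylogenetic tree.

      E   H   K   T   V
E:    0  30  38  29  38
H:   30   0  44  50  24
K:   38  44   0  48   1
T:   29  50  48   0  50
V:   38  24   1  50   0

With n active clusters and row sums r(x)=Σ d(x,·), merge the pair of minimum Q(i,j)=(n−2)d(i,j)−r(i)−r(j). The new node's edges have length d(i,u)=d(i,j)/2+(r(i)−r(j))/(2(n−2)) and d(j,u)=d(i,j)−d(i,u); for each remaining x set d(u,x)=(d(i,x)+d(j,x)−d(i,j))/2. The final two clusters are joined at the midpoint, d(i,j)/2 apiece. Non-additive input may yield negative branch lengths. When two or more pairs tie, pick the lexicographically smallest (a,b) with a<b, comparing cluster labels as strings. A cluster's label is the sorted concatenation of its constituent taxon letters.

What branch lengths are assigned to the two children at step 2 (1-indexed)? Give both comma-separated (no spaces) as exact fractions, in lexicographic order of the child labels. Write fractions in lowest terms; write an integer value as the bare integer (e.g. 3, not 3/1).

27/4,89/4

1. join K+V (d=1, Q=-241) ⇒ KV; edges |K|=7/2, |V|=-5/2
  updated: d(E,KV)=75/2, d(H,KV)=67/2, d(KV,T)=97/2
2. join E+T (d=29, Q=-166) ⇒ ET; edges |E|=27/4, |T|=89/4
  updated: d(ET,H)=51/2, d(ET,KV)=57/2
3. join ET+H (d=51/2, Q=-175/2) ⇒ EHT; edges |ET|=41/4, |H|=61/4
  updated: d(EHT,KV)=73/4
4. join EHT+KV (d=73/4) ⇒ EHKTV; edges |EHT|=73/8, |KV|=73/8
final tree: (((E:27/4,T:89/4):41/4,H:61/4):73/8,(K:7/2,V:-5/2):73/8)
total length: 295/4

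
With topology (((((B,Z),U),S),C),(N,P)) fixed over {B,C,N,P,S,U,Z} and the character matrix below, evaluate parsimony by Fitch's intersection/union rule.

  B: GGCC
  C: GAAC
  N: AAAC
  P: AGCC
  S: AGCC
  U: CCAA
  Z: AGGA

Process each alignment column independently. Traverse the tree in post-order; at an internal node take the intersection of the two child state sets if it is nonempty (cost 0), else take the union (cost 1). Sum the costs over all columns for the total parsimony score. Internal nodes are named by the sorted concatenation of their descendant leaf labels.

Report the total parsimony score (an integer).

BZ@0: {G} ∪ {A} = {A,G} (union, +1)
BUZ@0: {A,G} ∪ {C} = {A,C,G} (union, +1)
BSUZ@0: {A,C,G} ∩ {A} = {A} (intersection, +0)
BCSUZ@0: {A} ∪ {G} = {A,G} (union, +1)
NP@0: {A} ∩ {A} = {A} (intersection, +0)
BCNPSUZ@0: {A,G} ∩ {A} = {A} (intersection, +0)
BZ@1: {G} ∩ {G} = {G} (intersection, +0)
BUZ@1: {G} ∪ {C} = {C,G} (union, +1)
BSUZ@1: {C,G} ∩ {G} = {G} (intersection, +0)
BCSUZ@1: {G} ∪ {A} = {A,G} (union, +1)
NP@1: {A} ∪ {G} = {A,G} (union, +1)
BCNPSUZ@1: {A,G} ∩ {A,G} = {A,G} (intersection, +0)
BZ@2: {C} ∪ {G} = {C,G} (union, +1)
BUZ@2: {C,G} ∪ {A} = {A,C,G} (union, +1)
BSUZ@2: {A,C,G} ∩ {C} = {C} (intersection, +0)
BCSUZ@2: {C} ∪ {A} = {A,C} (union, +1)
NP@2: {A} ∪ {C} = {A,C} (union, +1)
BCNPSUZ@2: {A,C} ∩ {A,C} = {A,C} (intersection, +0)
BZ@3: {C} ∪ {A} = {A,C} (union, +1)
BUZ@3: {A,C} ∩ {A} = {A} (intersection, +0)
BSUZ@3: {A} ∪ {C} = {A,C} (union, +1)
BCSUZ@3: {A,C} ∩ {C} = {C} (intersection, +0)
NP@3: {C} ∩ {C} = {C} (intersection, +0)
BCNPSUZ@3: {C} ∩ {C} = {C} (intersection, +0)
per-site changes: [3, 3, 4, 2]; total = 12

12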